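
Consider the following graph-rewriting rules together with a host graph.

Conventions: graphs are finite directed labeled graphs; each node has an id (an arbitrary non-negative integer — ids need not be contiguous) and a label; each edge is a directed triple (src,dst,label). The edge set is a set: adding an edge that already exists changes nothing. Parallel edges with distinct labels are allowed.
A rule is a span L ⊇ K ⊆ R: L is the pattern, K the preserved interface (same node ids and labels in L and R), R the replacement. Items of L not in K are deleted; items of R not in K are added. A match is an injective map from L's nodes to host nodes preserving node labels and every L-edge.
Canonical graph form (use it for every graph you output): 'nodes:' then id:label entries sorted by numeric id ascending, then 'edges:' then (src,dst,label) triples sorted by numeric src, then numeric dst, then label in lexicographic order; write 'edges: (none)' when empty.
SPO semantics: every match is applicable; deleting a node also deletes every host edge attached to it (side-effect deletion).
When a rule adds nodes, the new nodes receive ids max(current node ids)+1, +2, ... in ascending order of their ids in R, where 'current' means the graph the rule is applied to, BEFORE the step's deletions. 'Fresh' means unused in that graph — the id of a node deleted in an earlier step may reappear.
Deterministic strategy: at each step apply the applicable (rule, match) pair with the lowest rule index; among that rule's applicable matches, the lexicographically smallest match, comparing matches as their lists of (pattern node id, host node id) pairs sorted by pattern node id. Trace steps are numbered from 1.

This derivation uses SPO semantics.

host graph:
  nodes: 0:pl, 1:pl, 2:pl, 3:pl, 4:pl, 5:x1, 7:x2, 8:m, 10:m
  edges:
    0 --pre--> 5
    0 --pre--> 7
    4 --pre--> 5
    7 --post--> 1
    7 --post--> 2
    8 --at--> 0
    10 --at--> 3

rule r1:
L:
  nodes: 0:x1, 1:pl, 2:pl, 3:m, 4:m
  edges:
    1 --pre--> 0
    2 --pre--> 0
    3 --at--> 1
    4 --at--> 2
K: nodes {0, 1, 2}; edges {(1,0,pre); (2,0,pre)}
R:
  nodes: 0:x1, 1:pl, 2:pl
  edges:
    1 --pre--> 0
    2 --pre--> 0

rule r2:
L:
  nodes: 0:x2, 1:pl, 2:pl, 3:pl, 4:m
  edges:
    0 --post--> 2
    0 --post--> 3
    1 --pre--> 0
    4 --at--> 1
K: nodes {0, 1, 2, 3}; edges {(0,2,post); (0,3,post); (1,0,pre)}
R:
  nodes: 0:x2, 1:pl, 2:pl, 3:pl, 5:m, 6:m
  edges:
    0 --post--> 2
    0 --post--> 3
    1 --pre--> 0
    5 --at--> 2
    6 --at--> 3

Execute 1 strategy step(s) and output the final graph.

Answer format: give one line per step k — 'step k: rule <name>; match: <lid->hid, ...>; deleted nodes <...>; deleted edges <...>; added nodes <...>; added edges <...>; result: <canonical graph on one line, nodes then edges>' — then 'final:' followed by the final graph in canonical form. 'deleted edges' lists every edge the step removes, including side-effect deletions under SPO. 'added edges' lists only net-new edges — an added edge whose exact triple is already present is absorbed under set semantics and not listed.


step 1: rule r2; match: 0->7, 1->0, 2->1, 3->2, 4->8; deleted nodes 8; deleted edges (8,0,at); added nodes 11, 12; added edges (11,1,at); (12,2,at); result: nodes: 0:pl, 1:pl, 2:pl, 3:pl, 4:pl, 5:x1, 7:x2, 10:m, 11:m, 12:m edges: (0,5,pre); (0,7,pre); (4,5,pre); (7,1,post); (7,2,post); (10,3,at); (11,1,at); (12,2,at)
final:
nodes: 0:pl, 1:pl, 2:pl, 3:pl, 4:pl, 5:x1, 7:x2, 10:m, 11:m, 12:m
edges: (0,5,pre); (0,7,pre); (4,5,pre); (7,1,post); (7,2,post); (10,3,at); (11,1,at); (12,2,at)


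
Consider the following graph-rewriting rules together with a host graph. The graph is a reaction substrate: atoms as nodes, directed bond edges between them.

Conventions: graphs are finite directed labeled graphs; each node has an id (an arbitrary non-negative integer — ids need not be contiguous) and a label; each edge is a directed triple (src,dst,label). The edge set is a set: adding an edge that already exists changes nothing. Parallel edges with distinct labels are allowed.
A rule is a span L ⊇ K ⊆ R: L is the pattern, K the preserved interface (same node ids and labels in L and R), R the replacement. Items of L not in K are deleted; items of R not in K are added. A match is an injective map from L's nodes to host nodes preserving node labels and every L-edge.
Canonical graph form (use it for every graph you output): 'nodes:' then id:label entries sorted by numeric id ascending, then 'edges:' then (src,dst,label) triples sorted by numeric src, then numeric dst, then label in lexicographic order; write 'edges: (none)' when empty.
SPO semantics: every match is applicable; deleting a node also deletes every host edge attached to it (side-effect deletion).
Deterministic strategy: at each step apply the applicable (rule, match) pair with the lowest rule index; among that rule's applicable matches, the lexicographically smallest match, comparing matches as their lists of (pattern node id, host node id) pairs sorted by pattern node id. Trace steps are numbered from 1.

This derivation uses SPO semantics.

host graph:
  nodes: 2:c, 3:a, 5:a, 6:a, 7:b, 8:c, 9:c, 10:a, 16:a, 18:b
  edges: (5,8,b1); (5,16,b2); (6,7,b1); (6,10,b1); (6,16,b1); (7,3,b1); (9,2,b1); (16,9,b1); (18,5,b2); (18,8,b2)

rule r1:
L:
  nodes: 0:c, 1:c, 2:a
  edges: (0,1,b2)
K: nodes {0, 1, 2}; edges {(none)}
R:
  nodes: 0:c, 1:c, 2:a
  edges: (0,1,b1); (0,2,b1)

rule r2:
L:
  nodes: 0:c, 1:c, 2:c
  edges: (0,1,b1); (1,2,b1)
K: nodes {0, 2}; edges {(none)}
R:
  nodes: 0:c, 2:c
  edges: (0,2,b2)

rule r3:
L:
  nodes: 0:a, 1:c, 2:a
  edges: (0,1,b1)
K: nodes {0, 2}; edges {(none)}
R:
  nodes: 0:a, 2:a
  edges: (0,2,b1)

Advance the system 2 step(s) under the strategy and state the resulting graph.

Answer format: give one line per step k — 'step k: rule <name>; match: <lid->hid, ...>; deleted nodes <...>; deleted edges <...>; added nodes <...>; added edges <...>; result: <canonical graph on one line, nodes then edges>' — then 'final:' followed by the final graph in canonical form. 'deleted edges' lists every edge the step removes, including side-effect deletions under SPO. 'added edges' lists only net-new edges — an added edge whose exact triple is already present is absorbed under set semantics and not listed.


step 1: rule r3; match: 0->5, 1->8, 2->3; deleted nodes 8; deleted edges (5,8,b1); (18,8,b2); added nodes (none); added edges (5,3,b1); result: nodes: 2:c, 3:a, 5:a, 6:a, 7:b, 9:c, 10:a, 16:a, 18:b edges: (5,3,b1); (5,16,b2); (6,7,b1); (6,10,b1); (6,16,b1); (7,3,b1); (9,2,b1); (16,9,b1); (18,5,b2)
step 2: rule r3; match: 0->16, 1->9, 2->3; deleted nodes 9; deleted edges (9,2,b1); (16,9,b1); added nodes (none); added edges (16,3,b1); result: nodes: 2:c, 3:a, 5:a, 6:a, 7:b, 10:a, 16:a, 18:b edges: (5,3,b1); (5,16,b2); (6,7,b1); (6,10,b1); (6,16,b1); (7,3,b1); (16,3,b1); (18,5,b2)
final:
nodes: 2:c, 3:a, 5:a, 6:a, 7:b, 10:a, 16:a, 18:b
edges: (5,3,b1); (5,16,b2); (6,7,b1); (6,10,b1); (6,16,b1); (7,3,b1); (16,3,b1); (18,5,b2)


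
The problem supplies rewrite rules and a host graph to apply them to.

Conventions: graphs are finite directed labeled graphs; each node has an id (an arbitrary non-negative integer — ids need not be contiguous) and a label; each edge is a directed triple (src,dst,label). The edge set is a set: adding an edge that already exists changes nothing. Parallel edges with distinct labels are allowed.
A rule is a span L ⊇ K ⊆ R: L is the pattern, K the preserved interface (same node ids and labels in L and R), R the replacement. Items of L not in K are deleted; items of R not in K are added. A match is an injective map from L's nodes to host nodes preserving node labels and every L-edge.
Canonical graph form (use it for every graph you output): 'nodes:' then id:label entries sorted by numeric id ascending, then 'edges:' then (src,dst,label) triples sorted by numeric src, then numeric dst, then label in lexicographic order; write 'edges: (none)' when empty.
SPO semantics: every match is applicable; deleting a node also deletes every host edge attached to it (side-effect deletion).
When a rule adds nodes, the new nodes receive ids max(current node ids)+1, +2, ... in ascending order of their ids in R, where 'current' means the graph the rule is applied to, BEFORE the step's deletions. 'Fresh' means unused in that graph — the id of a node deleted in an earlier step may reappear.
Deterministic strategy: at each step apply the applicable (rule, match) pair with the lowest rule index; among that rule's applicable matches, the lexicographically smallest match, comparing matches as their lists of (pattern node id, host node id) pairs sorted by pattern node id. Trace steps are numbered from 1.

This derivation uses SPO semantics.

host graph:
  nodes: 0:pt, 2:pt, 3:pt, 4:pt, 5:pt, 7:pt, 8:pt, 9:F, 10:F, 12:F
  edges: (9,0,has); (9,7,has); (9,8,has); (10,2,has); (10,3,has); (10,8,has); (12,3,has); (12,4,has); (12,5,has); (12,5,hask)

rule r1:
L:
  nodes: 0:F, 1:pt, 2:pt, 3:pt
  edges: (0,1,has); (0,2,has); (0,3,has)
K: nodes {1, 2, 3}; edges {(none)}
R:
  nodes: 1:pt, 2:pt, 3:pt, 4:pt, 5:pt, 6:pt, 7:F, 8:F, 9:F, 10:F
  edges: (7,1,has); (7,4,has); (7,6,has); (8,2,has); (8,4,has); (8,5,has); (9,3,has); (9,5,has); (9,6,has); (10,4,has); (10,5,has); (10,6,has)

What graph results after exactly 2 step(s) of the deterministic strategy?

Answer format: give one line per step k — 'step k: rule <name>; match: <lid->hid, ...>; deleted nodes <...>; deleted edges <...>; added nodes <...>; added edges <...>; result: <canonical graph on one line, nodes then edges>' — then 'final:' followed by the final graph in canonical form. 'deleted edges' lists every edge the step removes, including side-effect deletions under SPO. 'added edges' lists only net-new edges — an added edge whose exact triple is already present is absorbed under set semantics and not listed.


step 1: rule r1; match: 0->9, 1->0, 2->7, 3->8; deleted nodes 9; deleted edges (9,0,has); (9,7,has); (9,8,has); added nodes 13, 14, 15, 16, 17, 18, 19; added edges (16,0,has); (16,13,has); (16,15,has); (17,7,has); (17,13,has); (17,14,has); (18,8,has); (18,14,has); (18,15,has); (19,13,has); (19,14,has); (19,15,has); result: nodes: 0:pt, 2:pt, 3:pt, 4:pt, 5:pt, 7:pt, 8:pt, 10:F, 12:F, 13:pt, 14:pt, 15:pt, 16:F, 17:F, 18:F, 19:F edges: (10,2,has); (10,3,has); (10,8,has); (12,3,has); (12,4,has); (12,5,has); (12,5,hask); (16,0,has); (16,13,has); (16,15,has); (17,7,has); (17,13,has); (17,14,has); (18,8,has); (18,14,has); (18,15,has); (19,13,has); (19,14,has); (19,15,has)
step 2: rule r1; match: 0->10, 1->2, 2->3, 3->8; deleted nodes 10; deleted edges (10,2,has); (10,3,has); (10,8,has); added nodes 20, 21, 22, 23, 24, 25, 26; added edges (23,2,has); (23,20,has); (23,22,has); (24,3,has); (24,20,has); (24,21,has); (25,8,has); (25,21,has); (25,22,has); (26,20,has); (26,21,has); (26,22,has); result: nodes: 0:pt, 2:pt, 3:pt, 4:pt, 5:pt, 7:pt, 8:pt, 12:F, 13:pt, 14:pt, 15:pt, 16:F, 17:F, 18:F, 19:F, 20:pt, 21:pt, 22:pt, 23:F, 24:F, 25:F, 26:F edges: (12,3,has); (12,4,has); (12,5,has); (12,5,hask); (16,0,has); (16,13,has); (16,15,has); (17,7,has); (17,13,has); (17,14,has); (18,8,has); (18,14,has); (18,15,has); (19,13,has); (19,14,has); (19,15,has); (23,2,has); (23,20,has); (23,22,has); (24,3,has); (24,20,has); (24,21,has); (25,8,has); (25,21,has); (25,22,has); (26,20,has); (26,21,has); (26,22,has)
final:
nodes: 0:pt, 2:pt, 3:pt, 4:pt, 5:pt, 7:pt, 8:pt, 12:F, 13:pt, 14:pt, 15:pt, 16:F, 17:F, 18:F, 19:F, 20:pt, 21:pt, 22:pt, 23:F, 24:F, 25:F, 26:F
edges: (12,3,has); (12,4,has); (12,5,has); (12,5,hask); (16,0,has); (16,13,has); (16,15,has); (17,7,has); (17,13,has); (17,14,has); (18,8,has); (18,14,has); (18,15,has); (19,13,has); (19,14,has); (19,15,has); (23,2,has); (23,20,has); (23,22,has); (24,3,has); (24,20,has); (24,21,has); (25,8,has); (25,21,has); (25,22,has); (26,20,has); (26,21,has); (26,22,has)


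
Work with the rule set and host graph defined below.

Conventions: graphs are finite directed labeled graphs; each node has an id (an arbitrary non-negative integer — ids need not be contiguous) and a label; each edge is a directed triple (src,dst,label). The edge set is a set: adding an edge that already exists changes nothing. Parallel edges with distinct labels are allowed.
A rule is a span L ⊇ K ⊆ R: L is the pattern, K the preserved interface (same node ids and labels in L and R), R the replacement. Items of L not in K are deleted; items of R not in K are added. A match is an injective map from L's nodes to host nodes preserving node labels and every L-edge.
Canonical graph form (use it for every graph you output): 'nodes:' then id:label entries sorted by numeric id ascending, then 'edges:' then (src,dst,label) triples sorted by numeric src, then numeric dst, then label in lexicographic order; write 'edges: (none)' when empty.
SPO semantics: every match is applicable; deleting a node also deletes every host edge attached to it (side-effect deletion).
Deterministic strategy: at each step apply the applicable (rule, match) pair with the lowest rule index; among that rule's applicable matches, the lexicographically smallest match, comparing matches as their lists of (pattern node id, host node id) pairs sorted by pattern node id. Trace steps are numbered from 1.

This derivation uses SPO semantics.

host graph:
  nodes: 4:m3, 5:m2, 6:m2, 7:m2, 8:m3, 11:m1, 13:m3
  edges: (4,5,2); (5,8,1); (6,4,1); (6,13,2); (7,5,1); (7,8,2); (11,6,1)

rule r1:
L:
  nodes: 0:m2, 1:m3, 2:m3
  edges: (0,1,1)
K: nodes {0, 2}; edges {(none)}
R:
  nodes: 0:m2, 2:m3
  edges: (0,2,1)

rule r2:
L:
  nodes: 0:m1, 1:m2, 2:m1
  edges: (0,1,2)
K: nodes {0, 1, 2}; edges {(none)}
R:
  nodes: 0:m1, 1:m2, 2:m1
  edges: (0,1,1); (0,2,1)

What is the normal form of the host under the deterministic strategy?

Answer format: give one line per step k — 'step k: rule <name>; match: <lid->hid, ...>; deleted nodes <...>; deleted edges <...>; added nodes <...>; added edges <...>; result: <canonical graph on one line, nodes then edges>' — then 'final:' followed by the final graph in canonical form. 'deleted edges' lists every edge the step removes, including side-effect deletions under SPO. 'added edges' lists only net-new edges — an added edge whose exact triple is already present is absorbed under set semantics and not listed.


step 1: rule r1; match: 0->5, 1->8, 2->4; deleted nodes 8; deleted edges (5,8,1); (7,8,2); added nodes (none); added edges (5,4,1); result: nodes: 4:m3, 5:m2, 6:m2, 7:m2, 11:m1, 13:m3 edges: (4,5,2); (5,4,1); (6,4,1); (6,13,2); (7,5,1); (11,6,1)
step 2: rule r1; match: 0->5, 1->4, 2->13; deleted nodes 4; deleted edges (4,5,2); (5,4,1); (6,4,1); added nodes (none); added edges (5,13,1); result: nodes: 5:m2, 6:m2, 7:m2, 11:m1, 13:m3 edges: (5,13,1); (6,13,2); (7,5,1); (11,6,1)
final:
nodes: 5:m2, 6:m2, 7:m2, 11:m1, 13:m3
edges: (5,13,1); (6,13,2); (7,5,1); (11,6,1)


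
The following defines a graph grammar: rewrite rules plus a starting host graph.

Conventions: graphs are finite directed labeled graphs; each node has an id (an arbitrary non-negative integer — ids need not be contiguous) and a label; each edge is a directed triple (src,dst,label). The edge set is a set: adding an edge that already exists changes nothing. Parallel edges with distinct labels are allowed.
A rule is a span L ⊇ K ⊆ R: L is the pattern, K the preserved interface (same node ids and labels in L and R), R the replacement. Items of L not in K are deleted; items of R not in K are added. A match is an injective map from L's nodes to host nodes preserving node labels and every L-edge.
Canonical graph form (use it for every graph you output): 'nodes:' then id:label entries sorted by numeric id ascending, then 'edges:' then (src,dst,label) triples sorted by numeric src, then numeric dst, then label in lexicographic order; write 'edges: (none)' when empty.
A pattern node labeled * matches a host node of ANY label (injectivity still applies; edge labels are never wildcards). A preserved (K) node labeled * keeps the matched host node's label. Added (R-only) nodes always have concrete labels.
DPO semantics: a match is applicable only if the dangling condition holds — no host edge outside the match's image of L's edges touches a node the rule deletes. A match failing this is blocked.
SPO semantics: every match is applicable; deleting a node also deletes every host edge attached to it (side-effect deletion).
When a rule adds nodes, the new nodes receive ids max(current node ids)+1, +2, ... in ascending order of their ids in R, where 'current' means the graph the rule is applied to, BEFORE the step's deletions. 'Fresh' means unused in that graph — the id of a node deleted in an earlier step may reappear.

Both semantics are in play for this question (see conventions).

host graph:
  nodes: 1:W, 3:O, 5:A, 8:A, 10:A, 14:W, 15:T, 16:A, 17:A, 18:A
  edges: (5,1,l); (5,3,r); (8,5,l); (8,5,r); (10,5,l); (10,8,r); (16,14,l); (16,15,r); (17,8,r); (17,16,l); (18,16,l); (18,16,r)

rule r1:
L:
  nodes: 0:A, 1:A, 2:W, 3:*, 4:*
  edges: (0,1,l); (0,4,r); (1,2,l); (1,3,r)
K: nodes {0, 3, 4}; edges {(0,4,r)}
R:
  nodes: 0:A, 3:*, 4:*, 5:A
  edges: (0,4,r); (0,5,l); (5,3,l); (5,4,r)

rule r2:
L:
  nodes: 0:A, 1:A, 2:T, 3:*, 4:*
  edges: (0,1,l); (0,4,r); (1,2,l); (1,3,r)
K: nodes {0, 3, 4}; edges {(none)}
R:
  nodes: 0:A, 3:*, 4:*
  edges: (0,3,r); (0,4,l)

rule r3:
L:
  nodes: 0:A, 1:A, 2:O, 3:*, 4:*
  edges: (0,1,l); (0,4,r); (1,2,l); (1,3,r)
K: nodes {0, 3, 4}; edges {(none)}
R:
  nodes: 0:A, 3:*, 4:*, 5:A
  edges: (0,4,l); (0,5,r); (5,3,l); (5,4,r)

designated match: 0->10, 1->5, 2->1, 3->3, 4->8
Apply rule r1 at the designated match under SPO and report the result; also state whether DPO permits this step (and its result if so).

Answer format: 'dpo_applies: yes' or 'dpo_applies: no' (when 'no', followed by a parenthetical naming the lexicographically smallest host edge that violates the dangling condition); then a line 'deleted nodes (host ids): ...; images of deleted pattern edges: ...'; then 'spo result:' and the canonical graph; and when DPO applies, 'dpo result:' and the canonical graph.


dpo_applies: no
(the rule deletes node 5, which keeps host edge (8,5,l) outside the match image — the dangling condition fails, DPO blocks; SPO proceeds and side-deletes such edges)
deleted nodes (host ids): 1, 5; images of deleted pattern edges: (5,1,l); (5,3,r); (10,5,l)
spo result:
nodes: 3:O, 8:A, 10:A, 14:W, 15:T, 16:A, 17:A, 18:A, 19:A
edges: (10,8,r); (10,19,l); (16,14,l); (16,15,r); (17,8,r); (17,16,l); (18,16,l); (18,16,r); (19,3,l); (19,8,r)


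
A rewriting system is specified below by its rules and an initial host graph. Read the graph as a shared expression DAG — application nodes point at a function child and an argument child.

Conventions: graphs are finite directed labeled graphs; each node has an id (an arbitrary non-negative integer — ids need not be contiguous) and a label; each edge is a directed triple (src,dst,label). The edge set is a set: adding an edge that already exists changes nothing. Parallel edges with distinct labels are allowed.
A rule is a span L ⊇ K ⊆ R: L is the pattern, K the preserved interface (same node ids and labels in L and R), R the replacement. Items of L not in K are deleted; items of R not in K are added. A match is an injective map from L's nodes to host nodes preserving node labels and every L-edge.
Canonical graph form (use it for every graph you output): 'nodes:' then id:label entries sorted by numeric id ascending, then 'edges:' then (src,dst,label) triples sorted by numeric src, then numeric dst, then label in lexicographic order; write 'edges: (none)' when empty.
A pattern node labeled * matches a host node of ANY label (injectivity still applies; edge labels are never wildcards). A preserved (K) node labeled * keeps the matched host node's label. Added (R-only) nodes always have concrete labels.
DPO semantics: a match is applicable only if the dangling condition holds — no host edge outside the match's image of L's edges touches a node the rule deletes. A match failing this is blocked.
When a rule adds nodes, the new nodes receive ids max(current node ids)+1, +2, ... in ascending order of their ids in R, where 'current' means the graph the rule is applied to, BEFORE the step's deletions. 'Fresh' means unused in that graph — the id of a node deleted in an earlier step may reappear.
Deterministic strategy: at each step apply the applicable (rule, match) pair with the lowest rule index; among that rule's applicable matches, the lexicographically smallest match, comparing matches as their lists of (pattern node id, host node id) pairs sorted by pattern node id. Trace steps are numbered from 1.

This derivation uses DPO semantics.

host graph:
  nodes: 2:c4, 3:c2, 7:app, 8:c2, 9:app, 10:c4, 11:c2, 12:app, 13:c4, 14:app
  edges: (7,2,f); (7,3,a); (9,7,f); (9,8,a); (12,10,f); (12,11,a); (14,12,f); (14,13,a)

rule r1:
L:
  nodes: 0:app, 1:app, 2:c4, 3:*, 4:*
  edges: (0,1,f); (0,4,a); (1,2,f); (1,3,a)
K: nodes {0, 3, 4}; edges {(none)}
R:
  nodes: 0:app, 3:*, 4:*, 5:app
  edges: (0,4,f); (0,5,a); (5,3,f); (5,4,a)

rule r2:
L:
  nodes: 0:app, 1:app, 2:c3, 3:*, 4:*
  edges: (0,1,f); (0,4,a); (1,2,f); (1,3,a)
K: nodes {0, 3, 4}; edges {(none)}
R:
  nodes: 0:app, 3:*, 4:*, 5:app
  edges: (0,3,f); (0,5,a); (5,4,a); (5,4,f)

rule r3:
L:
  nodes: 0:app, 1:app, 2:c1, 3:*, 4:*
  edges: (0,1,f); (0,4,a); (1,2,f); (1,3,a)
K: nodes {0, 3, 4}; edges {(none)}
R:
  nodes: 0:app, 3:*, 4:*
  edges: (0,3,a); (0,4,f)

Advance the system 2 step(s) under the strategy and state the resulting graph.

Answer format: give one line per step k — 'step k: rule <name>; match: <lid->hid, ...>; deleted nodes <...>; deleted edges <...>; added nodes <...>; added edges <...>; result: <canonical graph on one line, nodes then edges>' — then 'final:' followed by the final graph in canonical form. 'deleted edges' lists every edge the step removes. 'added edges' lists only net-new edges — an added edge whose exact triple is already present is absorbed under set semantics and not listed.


step 1: rule r1; match: 0->9, 1->7, 2->2, 3->3, 4->8; deleted nodes 2, 7; deleted edges (7,2,f); (7,3,a); (9,7,f); (9,8,a); added nodes 15; added edges (9,8,f); (9,15,a); (15,3,f); (15,8,a); result: nodes: 3:c2, 8:c2, 9:app, 10:c4, 11:c2, 12:app, 13:c4, 14:app, 15:app edges: (9,8,f); (9,15,a); (12,10,f); (12,11,a); (14,12,f); (14,13,a); (15,3,f); (15,8,a)
step 2: rule r1; match: 0->14, 1->12, 2->10, 3->11, 4->13; deleted nodes 10, 12; deleted edges (12,10,f); (12,11,a); (14,12,f); (14,13,a); added nodes 16; added edges (14,13,f); (14,16,a); (16,11,f); (16,13,a); result: nodes: 3:c2, 8:c2, 9:app, 11:c2, 13:c4, 14:app, 15:app, 16:app edges: (9,8,f); (9,15,a); (14,13,f); (14,16,a); (15,3,f); (15,8,a); (16,11,f); (16,13,a)
final:
nodes: 3:c2, 8:c2, 9:app, 11:c2, 13:c4, 14:app, 15:app, 16:app
edges: (9,8,f); (9,15,a); (14,13,f); (14,16,a); (15,3,f); (15,8,a); (16,11,f); (16,13,a)


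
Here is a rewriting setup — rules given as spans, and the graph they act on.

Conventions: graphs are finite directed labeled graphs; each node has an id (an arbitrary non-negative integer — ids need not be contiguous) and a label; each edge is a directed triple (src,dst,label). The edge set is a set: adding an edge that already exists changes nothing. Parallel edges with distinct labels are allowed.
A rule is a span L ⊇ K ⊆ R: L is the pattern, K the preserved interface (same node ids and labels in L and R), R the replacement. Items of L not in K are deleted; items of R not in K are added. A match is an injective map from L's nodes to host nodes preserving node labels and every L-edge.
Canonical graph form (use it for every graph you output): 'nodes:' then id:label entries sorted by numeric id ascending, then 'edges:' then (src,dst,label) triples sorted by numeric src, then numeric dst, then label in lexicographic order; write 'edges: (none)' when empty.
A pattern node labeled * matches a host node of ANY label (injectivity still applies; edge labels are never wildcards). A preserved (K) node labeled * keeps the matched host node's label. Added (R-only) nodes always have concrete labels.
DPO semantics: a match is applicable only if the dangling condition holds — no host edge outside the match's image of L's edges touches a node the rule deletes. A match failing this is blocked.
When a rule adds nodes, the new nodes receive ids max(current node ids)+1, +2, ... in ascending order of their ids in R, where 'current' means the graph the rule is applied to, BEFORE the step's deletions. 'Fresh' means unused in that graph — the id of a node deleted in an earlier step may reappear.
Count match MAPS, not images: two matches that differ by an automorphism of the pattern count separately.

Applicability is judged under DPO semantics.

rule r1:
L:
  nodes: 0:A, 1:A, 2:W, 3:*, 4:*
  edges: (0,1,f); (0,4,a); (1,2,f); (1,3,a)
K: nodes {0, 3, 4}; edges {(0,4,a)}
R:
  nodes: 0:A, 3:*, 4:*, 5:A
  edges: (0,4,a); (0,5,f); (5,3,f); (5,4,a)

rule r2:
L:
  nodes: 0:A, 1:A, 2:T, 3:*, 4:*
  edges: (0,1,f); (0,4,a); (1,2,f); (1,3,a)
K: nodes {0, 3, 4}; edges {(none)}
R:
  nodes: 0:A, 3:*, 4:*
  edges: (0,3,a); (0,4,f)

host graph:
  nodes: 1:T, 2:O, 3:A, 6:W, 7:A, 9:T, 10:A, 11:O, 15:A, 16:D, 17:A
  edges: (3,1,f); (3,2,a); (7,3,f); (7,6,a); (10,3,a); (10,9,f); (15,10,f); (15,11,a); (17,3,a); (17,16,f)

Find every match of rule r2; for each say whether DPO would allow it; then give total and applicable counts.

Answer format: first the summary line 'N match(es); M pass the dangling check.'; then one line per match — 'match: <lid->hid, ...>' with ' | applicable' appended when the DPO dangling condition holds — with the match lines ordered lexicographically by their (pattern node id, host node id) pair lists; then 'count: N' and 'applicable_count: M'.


2 match(es); 1 pass the dangling check.
match: 0->7, 1->3, 2->1, 3->2, 4->6
match: 0->15, 1->10, 2->9, 3->3, 4->11 | applicable
count: 2
applicable_count: 1


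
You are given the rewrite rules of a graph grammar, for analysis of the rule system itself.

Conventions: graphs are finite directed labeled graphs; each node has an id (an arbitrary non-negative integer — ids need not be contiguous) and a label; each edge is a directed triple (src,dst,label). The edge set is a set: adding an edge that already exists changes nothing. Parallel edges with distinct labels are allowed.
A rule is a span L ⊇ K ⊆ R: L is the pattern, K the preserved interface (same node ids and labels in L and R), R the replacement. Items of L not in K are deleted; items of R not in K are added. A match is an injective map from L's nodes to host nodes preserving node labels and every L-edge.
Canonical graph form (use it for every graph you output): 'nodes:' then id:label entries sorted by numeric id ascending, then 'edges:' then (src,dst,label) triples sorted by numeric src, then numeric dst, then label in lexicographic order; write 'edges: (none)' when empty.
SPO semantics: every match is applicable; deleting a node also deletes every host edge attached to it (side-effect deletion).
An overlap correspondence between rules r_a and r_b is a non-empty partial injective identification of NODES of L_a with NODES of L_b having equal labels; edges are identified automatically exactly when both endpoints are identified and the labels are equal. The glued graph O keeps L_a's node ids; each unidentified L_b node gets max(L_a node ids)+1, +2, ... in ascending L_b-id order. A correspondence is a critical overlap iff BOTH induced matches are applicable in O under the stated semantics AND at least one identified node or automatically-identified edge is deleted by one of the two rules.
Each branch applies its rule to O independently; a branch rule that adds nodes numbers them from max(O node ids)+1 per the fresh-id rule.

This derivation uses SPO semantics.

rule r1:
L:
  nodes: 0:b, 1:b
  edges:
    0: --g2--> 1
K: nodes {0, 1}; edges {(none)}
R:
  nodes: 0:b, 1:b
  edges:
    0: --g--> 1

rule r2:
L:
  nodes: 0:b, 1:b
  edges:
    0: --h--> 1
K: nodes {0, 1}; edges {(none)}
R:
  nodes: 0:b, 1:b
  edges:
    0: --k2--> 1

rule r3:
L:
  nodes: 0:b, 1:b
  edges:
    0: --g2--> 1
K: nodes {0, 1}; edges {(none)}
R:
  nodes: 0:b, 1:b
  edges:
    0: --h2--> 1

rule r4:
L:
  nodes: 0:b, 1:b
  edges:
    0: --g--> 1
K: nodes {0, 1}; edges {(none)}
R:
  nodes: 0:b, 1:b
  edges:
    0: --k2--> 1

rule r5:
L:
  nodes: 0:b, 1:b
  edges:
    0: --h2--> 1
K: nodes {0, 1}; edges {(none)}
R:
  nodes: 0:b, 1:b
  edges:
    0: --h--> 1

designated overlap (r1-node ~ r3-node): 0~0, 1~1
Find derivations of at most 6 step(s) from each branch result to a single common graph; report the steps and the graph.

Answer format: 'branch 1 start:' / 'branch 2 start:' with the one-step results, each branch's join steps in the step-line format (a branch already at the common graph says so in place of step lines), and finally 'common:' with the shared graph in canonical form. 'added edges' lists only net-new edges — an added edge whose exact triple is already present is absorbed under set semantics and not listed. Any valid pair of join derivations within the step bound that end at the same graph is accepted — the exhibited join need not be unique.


branch 1 start:
nodes: 0:b, 1:b
edges: (0,1,g)
branch 2 start:
nodes: 0:b, 1:b
edges: (0,1,h2)
branch 1 step 1: rule r4; match: 0->0, 1->1; deleted nodes (none); deleted edges (0,1,g); added nodes (none); added edges (0,1,k2); result: nodes: 0:b, 1:b edges: (0,1,k2)
branch 2 step 1: rule r5; match: 0->0, 1->1; deleted nodes (none); deleted edges (0,1,h2); added nodes (none); added edges (0,1,h); result: nodes: 0:b, 1:b edges: (0,1,h)
branch 2 step 2: rule r2; match: 0->0, 1->1; deleted nodes (none); deleted edges (0,1,h); added nodes (none); added edges (0,1,k2); result: nodes: 0:b, 1:b edges: (0,1,k2)
common:
nodes: 0:b, 1:b
edges: (0,1,k2)


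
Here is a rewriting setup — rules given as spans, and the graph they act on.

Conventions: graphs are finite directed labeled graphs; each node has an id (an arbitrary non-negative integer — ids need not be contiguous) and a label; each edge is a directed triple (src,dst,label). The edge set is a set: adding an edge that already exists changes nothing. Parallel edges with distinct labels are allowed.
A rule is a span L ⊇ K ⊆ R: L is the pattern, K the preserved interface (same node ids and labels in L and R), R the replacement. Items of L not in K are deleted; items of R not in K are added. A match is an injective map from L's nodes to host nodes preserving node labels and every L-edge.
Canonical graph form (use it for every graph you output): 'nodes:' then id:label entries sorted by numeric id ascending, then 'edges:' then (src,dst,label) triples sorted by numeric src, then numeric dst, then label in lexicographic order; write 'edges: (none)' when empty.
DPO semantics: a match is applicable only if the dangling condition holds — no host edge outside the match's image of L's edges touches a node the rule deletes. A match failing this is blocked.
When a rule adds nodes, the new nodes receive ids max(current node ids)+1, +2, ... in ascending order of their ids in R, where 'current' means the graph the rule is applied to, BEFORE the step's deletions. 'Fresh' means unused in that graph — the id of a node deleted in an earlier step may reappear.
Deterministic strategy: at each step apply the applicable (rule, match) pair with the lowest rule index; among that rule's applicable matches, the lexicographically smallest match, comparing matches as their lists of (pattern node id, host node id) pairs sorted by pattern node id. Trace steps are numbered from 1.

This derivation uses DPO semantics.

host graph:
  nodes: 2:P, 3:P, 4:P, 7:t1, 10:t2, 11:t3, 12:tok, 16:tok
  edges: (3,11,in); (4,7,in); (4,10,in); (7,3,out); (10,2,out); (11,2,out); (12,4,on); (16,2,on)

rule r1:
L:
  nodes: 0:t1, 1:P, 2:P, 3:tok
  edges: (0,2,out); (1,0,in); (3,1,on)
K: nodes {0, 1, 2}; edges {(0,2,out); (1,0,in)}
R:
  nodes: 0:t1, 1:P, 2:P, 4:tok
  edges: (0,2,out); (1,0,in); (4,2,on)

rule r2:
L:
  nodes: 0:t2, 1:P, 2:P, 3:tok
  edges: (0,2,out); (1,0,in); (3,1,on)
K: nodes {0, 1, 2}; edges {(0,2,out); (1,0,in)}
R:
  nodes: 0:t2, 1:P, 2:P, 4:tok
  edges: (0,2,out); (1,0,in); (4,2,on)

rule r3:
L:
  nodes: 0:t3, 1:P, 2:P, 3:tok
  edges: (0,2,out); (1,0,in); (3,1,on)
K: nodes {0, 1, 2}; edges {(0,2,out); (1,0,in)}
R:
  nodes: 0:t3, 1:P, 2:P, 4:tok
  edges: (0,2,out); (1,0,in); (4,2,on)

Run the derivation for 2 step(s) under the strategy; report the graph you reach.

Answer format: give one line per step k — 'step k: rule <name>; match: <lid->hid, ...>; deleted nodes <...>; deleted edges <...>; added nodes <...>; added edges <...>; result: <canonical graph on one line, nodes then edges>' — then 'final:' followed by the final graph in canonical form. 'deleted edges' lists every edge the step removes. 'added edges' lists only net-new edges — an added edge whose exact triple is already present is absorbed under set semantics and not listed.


step 1: rule r1; match: 0->7, 1->4, 2->3, 3->12; deleted nodes 12; deleted edges (12,4,on); added nodes 17; added edges (17,3,on); result: nodes: 2:P, 3:P, 4:P, 7:t1, 10:t2, 11:t3, 16:tok, 17:tok edges: (3,11,in); (4,7,in); (4,10,in); (7,3,out); (10,2,out); (11,2,out); (16,2,on); (17,3,on)
step 2: rule r3; match: 0->11, 1->3, 2->2, 3->17; deleted nodes 17; deleted edges (17,3,on); added nodes 18; added edges (18,2,on); result: nodes: 2:P, 3:P, 4:P, 7:t1, 10:t2, 11:t3, 16:tok, 18:tok edges: (3,11,in); (4,7,in); (4,10,in); (7,3,out); (10,2,out); (11,2,out); (16,2,on); (18,2,on)
final:
nodes: 2:P, 3:P, 4:P, 7:t1, 10:t2, 11:t3, 16:tok, 18:tok
edges: (3,11,in); (4,7,in); (4,10,in); (7,3,out); (10,2,out); (11,2,out); (16,2,on); (18,2,on)


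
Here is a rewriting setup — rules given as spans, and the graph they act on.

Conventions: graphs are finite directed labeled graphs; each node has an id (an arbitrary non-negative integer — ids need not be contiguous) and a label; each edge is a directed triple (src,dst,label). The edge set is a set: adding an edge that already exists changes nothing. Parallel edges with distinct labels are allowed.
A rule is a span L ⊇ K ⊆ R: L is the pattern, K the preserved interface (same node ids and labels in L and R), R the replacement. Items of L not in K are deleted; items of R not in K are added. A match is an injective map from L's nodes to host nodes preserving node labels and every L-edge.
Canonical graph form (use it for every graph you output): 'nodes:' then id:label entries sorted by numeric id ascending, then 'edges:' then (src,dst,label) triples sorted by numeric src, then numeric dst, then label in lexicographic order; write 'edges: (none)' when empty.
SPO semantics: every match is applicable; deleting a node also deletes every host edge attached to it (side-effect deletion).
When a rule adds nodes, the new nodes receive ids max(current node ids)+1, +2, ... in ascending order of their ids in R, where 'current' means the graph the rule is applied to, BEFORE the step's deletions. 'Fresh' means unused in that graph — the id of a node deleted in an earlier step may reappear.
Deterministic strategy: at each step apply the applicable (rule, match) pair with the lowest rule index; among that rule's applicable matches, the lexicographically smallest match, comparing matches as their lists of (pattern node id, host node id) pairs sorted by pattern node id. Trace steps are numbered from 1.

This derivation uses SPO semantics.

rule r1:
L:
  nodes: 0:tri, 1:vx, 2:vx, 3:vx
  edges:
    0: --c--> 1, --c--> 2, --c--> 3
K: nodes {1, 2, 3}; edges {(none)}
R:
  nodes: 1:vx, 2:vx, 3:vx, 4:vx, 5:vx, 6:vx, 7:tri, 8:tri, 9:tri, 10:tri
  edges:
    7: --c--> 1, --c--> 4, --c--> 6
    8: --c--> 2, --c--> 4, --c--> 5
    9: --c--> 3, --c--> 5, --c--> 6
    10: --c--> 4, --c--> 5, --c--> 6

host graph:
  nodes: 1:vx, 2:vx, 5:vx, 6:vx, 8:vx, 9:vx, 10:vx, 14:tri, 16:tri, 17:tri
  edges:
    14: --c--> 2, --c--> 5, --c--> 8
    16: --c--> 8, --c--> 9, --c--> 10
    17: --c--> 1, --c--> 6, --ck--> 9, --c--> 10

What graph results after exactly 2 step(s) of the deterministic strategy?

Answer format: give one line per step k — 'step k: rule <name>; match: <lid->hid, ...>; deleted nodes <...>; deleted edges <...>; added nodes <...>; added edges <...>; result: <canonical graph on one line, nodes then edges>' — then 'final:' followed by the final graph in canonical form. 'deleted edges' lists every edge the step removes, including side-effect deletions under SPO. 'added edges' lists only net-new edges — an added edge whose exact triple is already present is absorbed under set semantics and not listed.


step 1: rule r1; match: 0->14, 1->2, 2->5, 3->8; deleted nodes 14; deleted edges (14,2,c); (14,5,c); (14,8,c); added nodes 18, 19, 20, 21, 22, 23, 24; added edges (21,2,c); (21,18,c); (21,20,c); (22,5,c); (22,18,c); (22,19,c); (23,8,c); (23,19,c); (23,20,c); (24,18,c); (24,19,c); (24,20,c); result: nodes: 1:vx, 2:vx, 5:vx, 6:vx, 8:vx, 9:vx, 10:vx, 16:tri, 17:tri, 18:vx, 19:vx, 20:vx, 21:tri, 22:tri, 23:tri, 24:tri edges: (16,8,c); (16,9,c); (16,10,c); (17,1,c); (17,6,c); (17,9,ck); (17,10,c); (21,2,c); (21,18,c); (21,20,c); (22,5,c); (22,18,c); (22,19,c); (23,8,c); (23,19,c); (23,20,c); (24,18,c); (24,19,c); (24,20,c)
step 2: rule r1; match: 0->16, 1->8, 2->9, 3->10; deleted nodes 16; deleted edges (16,8,c); (16,9,c); (16,10,c); added nodes 25, 26, 27, 28, 29, 30, 31; added edges (28,8,c); (28,25,c); (28,27,c); (29,9,c); (29,25,c); (29,26,c); (30,10,c); (30,26,c); (30,27,c); (31,25,c); (31,26,c); (31,27,c); result: nodes: 1:vx, 2:vx, 5:vx, 6:vx, 8:vx, 9:vx, 10:vx, 17:tri, 18:vx, 19:vx, 20:vx, 21:tri, 22:tri, 23:tri, 24:tri, 25:vx, 26:vx, 27:vx, 28:tri, 29:tri, 30:tri, 31:tri edges: (17,1,c); (17,6,c); (17,9,ck); (17,10,c); (21,2,c); (21,18,c); (21,20,c); (22,5,c); (22,18,c); (22,19,c); (23,8,c); (23,19,c); (23,20,c); (24,18,c); (24,19,c); (24,20,c); (28,8,c); (28,25,c); (28,27,c); (29,9,c); (29,25,c); (29,26,c); (30,10,c); (30,26,c); (30,27,c); (31,25,c); (31,26,c); (31,27,c)
final:
nodes: 1:vx, 2:vx, 5:vx, 6:vx, 8:vx, 9:vx, 10:vx, 17:tri, 18:vx, 19:vx, 20:vx, 21:tri, 22:tri, 23:tri, 24:tri, 25:vx, 26:vx, 27:vx, 28:tri, 29:tri, 30:tri, 31:tri
edges: (17,1,c); (17,6,c); (17,9,ck); (17,10,c); (21,2,c); (21,18,c); (21,20,c); (22,5,c); (22,18,c); (22,19,c); (23,8,c); (23,19,c); (23,20,c); (24,18,c); (24,19,c); (24,20,c); (28,8,c); (28,25,c); (28,27,c); (29,9,c); (29,25,c); (29,26,c); (30,10,c); (30,26,c); (30,27,c); (31,25,c); (31,26,c); (31,27,c)


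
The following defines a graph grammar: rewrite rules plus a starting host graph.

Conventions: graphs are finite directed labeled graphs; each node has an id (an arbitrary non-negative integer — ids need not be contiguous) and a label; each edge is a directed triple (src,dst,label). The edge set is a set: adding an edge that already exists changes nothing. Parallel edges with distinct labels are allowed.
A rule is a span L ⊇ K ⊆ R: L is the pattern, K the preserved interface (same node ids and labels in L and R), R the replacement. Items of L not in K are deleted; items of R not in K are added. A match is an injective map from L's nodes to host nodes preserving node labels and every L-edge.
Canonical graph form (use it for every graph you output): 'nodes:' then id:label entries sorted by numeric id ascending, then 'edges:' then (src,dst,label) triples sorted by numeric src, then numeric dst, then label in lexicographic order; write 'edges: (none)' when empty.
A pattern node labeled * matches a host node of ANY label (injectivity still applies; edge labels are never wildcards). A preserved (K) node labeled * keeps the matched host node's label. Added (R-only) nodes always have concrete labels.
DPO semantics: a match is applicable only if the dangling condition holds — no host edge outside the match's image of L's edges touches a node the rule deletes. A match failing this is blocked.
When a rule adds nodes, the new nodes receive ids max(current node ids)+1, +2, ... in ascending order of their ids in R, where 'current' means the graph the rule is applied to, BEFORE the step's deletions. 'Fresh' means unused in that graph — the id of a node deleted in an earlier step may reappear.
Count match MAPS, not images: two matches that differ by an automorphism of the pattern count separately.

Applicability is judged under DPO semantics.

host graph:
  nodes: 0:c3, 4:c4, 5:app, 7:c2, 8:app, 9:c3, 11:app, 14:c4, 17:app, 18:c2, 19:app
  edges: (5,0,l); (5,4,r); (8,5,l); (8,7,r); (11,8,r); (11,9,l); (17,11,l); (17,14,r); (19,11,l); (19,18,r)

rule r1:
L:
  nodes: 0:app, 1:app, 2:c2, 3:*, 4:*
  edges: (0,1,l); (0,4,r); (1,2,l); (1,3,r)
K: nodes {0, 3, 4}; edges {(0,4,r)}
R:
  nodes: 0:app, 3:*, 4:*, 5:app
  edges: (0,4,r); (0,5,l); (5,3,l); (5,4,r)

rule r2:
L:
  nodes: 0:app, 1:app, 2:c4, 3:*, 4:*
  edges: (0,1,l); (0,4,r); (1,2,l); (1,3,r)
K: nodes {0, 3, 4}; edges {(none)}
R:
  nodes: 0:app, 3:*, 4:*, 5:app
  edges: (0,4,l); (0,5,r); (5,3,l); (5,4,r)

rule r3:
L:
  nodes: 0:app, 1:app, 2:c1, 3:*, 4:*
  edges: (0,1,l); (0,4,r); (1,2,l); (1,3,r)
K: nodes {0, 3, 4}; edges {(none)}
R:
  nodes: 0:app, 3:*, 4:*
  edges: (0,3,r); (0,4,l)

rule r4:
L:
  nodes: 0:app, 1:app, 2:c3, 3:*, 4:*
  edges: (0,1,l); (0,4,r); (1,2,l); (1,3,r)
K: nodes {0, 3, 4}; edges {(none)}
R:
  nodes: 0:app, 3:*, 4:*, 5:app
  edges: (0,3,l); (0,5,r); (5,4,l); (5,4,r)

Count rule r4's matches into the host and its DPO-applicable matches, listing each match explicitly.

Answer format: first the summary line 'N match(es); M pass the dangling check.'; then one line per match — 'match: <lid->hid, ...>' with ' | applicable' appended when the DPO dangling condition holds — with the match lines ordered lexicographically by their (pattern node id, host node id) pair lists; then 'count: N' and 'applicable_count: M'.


3 match(es); 1 pass the dangling check.
match: 0->8, 1->5, 2->0, 3->4, 4->7 | applicable
match: 0->17, 1->11, 2->9, 3->8, 4->14
match: 0->19, 1->11, 2->9, 3->8, 4->18
count: 3
applicable_count: 1
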